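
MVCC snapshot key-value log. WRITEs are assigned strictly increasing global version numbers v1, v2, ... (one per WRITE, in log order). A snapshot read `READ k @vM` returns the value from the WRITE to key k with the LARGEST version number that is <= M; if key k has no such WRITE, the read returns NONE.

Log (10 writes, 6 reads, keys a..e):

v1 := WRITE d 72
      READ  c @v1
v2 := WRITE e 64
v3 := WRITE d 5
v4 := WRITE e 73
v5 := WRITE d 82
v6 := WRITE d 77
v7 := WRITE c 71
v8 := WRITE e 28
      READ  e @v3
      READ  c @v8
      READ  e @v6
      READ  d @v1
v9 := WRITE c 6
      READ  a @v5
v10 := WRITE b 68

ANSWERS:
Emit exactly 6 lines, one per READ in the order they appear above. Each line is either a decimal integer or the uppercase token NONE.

Answer: NONE
64
71
73
72
NONE

Derivation:
v1: WRITE d=72  (d history now [(1, 72)])
READ c @v1: history=[] -> no version <= 1 -> NONE
v2: WRITE e=64  (e history now [(2, 64)])
v3: WRITE d=5  (d history now [(1, 72), (3, 5)])
v4: WRITE e=73  (e history now [(2, 64), (4, 73)])
v5: WRITE d=82  (d history now [(1, 72), (3, 5), (5, 82)])
v6: WRITE d=77  (d history now [(1, 72), (3, 5), (5, 82), (6, 77)])
v7: WRITE c=71  (c history now [(7, 71)])
v8: WRITE e=28  (e history now [(2, 64), (4, 73), (8, 28)])
READ e @v3: history=[(2, 64), (4, 73), (8, 28)] -> pick v2 -> 64
READ c @v8: history=[(7, 71)] -> pick v7 -> 71
READ e @v6: history=[(2, 64), (4, 73), (8, 28)] -> pick v4 -> 73
READ d @v1: history=[(1, 72), (3, 5), (5, 82), (6, 77)] -> pick v1 -> 72
v9: WRITE c=6  (c history now [(7, 71), (9, 6)])
READ a @v5: history=[] -> no version <= 5 -> NONE
v10: WRITE b=68  (b history now [(10, 68)])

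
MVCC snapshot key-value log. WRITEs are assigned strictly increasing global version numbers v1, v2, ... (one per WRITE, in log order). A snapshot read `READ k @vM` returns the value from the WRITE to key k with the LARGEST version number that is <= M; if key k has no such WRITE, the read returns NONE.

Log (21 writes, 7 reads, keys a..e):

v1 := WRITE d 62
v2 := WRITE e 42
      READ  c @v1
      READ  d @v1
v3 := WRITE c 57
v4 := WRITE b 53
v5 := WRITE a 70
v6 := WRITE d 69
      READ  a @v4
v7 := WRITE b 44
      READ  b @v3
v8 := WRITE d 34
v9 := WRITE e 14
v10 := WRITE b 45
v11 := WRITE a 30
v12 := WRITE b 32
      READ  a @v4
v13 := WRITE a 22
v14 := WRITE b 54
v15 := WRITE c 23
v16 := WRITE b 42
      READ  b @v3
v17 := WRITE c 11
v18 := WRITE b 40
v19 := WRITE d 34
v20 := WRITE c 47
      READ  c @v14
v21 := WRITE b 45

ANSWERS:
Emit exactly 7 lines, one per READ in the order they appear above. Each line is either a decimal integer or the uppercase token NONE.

v1: WRITE d=62  (d history now [(1, 62)])
v2: WRITE e=42  (e history now [(2, 42)])
READ c @v1: history=[] -> no version <= 1 -> NONE
READ d @v1: history=[(1, 62)] -> pick v1 -> 62
v3: WRITE c=57  (c history now [(3, 57)])
v4: WRITE b=53  (b history now [(4, 53)])
v5: WRITE a=70  (a history now [(5, 70)])
v6: WRITE d=69  (d history now [(1, 62), (6, 69)])
READ a @v4: history=[(5, 70)] -> no version <= 4 -> NONE
v7: WRITE b=44  (b history now [(4, 53), (7, 44)])
READ b @v3: history=[(4, 53), (7, 44)] -> no version <= 3 -> NONE
v8: WRITE d=34  (d history now [(1, 62), (6, 69), (8, 34)])
v9: WRITE e=14  (e history now [(2, 42), (9, 14)])
v10: WRITE b=45  (b history now [(4, 53), (7, 44), (10, 45)])
v11: WRITE a=30  (a history now [(5, 70), (11, 30)])
v12: WRITE b=32  (b history now [(4, 53), (7, 44), (10, 45), (12, 32)])
READ a @v4: history=[(5, 70), (11, 30)] -> no version <= 4 -> NONE
v13: WRITE a=22  (a history now [(5, 70), (11, 30), (13, 22)])
v14: WRITE b=54  (b history now [(4, 53), (7, 44), (10, 45), (12, 32), (14, 54)])
v15: WRITE c=23  (c history now [(3, 57), (15, 23)])
v16: WRITE b=42  (b history now [(4, 53), (7, 44), (10, 45), (12, 32), (14, 54), (16, 42)])
READ b @v3: history=[(4, 53), (7, 44), (10, 45), (12, 32), (14, 54), (16, 42)] -> no version <= 3 -> NONE
v17: WRITE c=11  (c history now [(3, 57), (15, 23), (17, 11)])
v18: WRITE b=40  (b history now [(4, 53), (7, 44), (10, 45), (12, 32), (14, 54), (16, 42), (18, 40)])
v19: WRITE d=34  (d history now [(1, 62), (6, 69), (8, 34), (19, 34)])
v20: WRITE c=47  (c history now [(3, 57), (15, 23), (17, 11), (20, 47)])
READ c @v14: history=[(3, 57), (15, 23), (17, 11), (20, 47)] -> pick v3 -> 57
v21: WRITE b=45  (b history now [(4, 53), (7, 44), (10, 45), (12, 32), (14, 54), (16, 42), (18, 40), (21, 45)])

Answer: NONE
62
NONE
NONE
NONE
NONE
57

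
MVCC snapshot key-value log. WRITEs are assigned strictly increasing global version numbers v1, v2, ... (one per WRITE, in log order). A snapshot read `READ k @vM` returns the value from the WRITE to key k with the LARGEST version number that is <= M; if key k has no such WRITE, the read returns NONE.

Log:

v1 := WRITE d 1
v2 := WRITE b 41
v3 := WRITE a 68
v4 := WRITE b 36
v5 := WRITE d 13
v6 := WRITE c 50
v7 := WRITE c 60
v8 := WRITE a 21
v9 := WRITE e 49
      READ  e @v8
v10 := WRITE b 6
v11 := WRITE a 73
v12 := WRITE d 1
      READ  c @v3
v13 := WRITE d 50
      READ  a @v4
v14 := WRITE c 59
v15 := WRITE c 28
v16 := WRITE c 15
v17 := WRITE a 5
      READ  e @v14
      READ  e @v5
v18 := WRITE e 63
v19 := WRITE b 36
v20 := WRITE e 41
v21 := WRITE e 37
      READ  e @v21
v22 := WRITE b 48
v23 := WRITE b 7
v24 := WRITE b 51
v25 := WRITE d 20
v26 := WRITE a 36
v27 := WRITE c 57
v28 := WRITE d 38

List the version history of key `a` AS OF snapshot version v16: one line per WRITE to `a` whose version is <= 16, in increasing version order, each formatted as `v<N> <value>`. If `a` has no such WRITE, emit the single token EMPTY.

Answer: v3 68
v8 21
v11 73

Derivation:
Scan writes for key=a with version <= 16:
  v1 WRITE d 1 -> skip
  v2 WRITE b 41 -> skip
  v3 WRITE a 68 -> keep
  v4 WRITE b 36 -> skip
  v5 WRITE d 13 -> skip
  v6 WRITE c 50 -> skip
  v7 WRITE c 60 -> skip
  v8 WRITE a 21 -> keep
  v9 WRITE e 49 -> skip
  v10 WRITE b 6 -> skip
  v11 WRITE a 73 -> keep
  v12 WRITE d 1 -> skip
  v13 WRITE d 50 -> skip
  v14 WRITE c 59 -> skip
  v15 WRITE c 28 -> skip
  v16 WRITE c 15 -> skip
  v17 WRITE a 5 -> drop (> snap)
  v18 WRITE e 63 -> skip
  v19 WRITE b 36 -> skip
  v20 WRITE e 41 -> skip
  v21 WRITE e 37 -> skip
  v22 WRITE b 48 -> skip
  v23 WRITE b 7 -> skip
  v24 WRITE b 51 -> skip
  v25 WRITE d 20 -> skip
  v26 WRITE a 36 -> drop (> snap)
  v27 WRITE c 57 -> skip
  v28 WRITE d 38 -> skip
Collected: [(3, 68), (8, 21), (11, 73)]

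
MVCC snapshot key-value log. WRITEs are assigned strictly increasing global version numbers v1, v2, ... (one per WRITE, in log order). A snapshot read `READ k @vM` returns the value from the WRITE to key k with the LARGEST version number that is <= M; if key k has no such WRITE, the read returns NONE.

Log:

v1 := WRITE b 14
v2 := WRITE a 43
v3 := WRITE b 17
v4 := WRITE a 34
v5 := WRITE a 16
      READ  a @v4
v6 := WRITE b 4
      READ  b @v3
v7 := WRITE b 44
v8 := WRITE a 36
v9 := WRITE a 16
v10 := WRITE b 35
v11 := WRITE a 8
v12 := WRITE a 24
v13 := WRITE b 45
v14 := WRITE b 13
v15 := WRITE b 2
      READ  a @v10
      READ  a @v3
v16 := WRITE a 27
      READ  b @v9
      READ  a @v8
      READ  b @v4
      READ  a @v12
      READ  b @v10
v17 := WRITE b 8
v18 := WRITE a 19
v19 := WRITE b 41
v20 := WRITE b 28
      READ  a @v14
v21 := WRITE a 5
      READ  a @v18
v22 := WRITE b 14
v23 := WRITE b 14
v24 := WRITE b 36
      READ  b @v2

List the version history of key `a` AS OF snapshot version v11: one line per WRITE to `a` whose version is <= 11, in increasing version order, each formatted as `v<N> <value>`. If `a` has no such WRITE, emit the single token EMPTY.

Answer: v2 43
v4 34
v5 16
v8 36
v9 16
v11 8

Derivation:
Scan writes for key=a with version <= 11:
  v1 WRITE b 14 -> skip
  v2 WRITE a 43 -> keep
  v3 WRITE b 17 -> skip
  v4 WRITE a 34 -> keep
  v5 WRITE a 16 -> keep
  v6 WRITE b 4 -> skip
  v7 WRITE b 44 -> skip
  v8 WRITE a 36 -> keep
  v9 WRITE a 16 -> keep
  v10 WRITE b 35 -> skip
  v11 WRITE a 8 -> keep
  v12 WRITE a 24 -> drop (> snap)
  v13 WRITE b 45 -> skip
  v14 WRITE b 13 -> skip
  v15 WRITE b 2 -> skip
  v16 WRITE a 27 -> drop (> snap)
  v17 WRITE b 8 -> skip
  v18 WRITE a 19 -> drop (> snap)
  v19 WRITE b 41 -> skip
  v20 WRITE b 28 -> skip
  v21 WRITE a 5 -> drop (> snap)
  v22 WRITE b 14 -> skip
  v23 WRITE b 14 -> skip
  v24 WRITE b 36 -> skip
Collected: [(2, 43), (4, 34), (5, 16), (8, 36), (9, 16), (11, 8)]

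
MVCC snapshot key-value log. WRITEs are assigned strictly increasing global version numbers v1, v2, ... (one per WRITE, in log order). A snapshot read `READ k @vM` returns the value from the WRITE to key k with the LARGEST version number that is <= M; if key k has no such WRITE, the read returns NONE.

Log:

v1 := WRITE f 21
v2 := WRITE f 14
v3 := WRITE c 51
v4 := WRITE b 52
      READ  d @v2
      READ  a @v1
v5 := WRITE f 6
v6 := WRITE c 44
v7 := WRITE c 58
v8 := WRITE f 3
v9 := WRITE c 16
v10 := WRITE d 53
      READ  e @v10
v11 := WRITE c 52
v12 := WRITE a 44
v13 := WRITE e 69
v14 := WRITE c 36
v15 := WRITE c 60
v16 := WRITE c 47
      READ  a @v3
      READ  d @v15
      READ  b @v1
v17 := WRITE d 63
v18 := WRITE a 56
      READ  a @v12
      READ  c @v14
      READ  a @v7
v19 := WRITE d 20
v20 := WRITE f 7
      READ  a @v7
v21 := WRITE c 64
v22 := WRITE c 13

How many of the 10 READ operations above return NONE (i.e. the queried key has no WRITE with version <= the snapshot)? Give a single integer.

v1: WRITE f=21  (f history now [(1, 21)])
v2: WRITE f=14  (f history now [(1, 21), (2, 14)])
v3: WRITE c=51  (c history now [(3, 51)])
v4: WRITE b=52  (b history now [(4, 52)])
READ d @v2: history=[] -> no version <= 2 -> NONE
READ a @v1: history=[] -> no version <= 1 -> NONE
v5: WRITE f=6  (f history now [(1, 21), (2, 14), (5, 6)])
v6: WRITE c=44  (c history now [(3, 51), (6, 44)])
v7: WRITE c=58  (c history now [(3, 51), (6, 44), (7, 58)])
v8: WRITE f=3  (f history now [(1, 21), (2, 14), (5, 6), (8, 3)])
v9: WRITE c=16  (c history now [(3, 51), (6, 44), (7, 58), (9, 16)])
v10: WRITE d=53  (d history now [(10, 53)])
READ e @v10: history=[] -> no version <= 10 -> NONE
v11: WRITE c=52  (c history now [(3, 51), (6, 44), (7, 58), (9, 16), (11, 52)])
v12: WRITE a=44  (a history now [(12, 44)])
v13: WRITE e=69  (e history now [(13, 69)])
v14: WRITE c=36  (c history now [(3, 51), (6, 44), (7, 58), (9, 16), (11, 52), (14, 36)])
v15: WRITE c=60  (c history now [(3, 51), (6, 44), (7, 58), (9, 16), (11, 52), (14, 36), (15, 60)])
v16: WRITE c=47  (c history now [(3, 51), (6, 44), (7, 58), (9, 16), (11, 52), (14, 36), (15, 60), (16, 47)])
READ a @v3: history=[(12, 44)] -> no version <= 3 -> NONE
READ d @v15: history=[(10, 53)] -> pick v10 -> 53
READ b @v1: history=[(4, 52)] -> no version <= 1 -> NONE
v17: WRITE d=63  (d history now [(10, 53), (17, 63)])
v18: WRITE a=56  (a history now [(12, 44), (18, 56)])
READ a @v12: history=[(12, 44), (18, 56)] -> pick v12 -> 44
READ c @v14: history=[(3, 51), (6, 44), (7, 58), (9, 16), (11, 52), (14, 36), (15, 60), (16, 47)] -> pick v14 -> 36
READ a @v7: history=[(12, 44), (18, 56)] -> no version <= 7 -> NONE
v19: WRITE d=20  (d history now [(10, 53), (17, 63), (19, 20)])
v20: WRITE f=7  (f history now [(1, 21), (2, 14), (5, 6), (8, 3), (20, 7)])
READ a @v7: history=[(12, 44), (18, 56)] -> no version <= 7 -> NONE
v21: WRITE c=64  (c history now [(3, 51), (6, 44), (7, 58), (9, 16), (11, 52), (14, 36), (15, 60), (16, 47), (21, 64)])
v22: WRITE c=13  (c history now [(3, 51), (6, 44), (7, 58), (9, 16), (11, 52), (14, 36), (15, 60), (16, 47), (21, 64), (22, 13)])
Read results in order: ['NONE', 'NONE', 'NONE', 'NONE', '53', 'NONE', '44', '36', 'NONE', 'NONE']
NONE count = 7

Answer: 7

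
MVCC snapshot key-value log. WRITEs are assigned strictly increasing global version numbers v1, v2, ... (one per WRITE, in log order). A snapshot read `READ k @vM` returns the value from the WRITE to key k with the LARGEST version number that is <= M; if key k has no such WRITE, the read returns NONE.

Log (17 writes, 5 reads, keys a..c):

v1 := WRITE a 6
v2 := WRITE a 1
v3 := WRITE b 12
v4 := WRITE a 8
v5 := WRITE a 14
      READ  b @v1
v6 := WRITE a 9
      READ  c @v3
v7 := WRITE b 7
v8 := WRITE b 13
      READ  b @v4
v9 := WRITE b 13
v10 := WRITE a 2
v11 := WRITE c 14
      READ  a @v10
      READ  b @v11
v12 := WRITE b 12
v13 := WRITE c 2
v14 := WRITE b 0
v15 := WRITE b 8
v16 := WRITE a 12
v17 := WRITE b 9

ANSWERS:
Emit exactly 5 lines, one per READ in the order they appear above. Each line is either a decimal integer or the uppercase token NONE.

v1: WRITE a=6  (a history now [(1, 6)])
v2: WRITE a=1  (a history now [(1, 6), (2, 1)])
v3: WRITE b=12  (b history now [(3, 12)])
v4: WRITE a=8  (a history now [(1, 6), (2, 1), (4, 8)])
v5: WRITE a=14  (a history now [(1, 6), (2, 1), (4, 8), (5, 14)])
READ b @v1: history=[(3, 12)] -> no version <= 1 -> NONE
v6: WRITE a=9  (a history now [(1, 6), (2, 1), (4, 8), (5, 14), (6, 9)])
READ c @v3: history=[] -> no version <= 3 -> NONE
v7: WRITE b=7  (b history now [(3, 12), (7, 7)])
v8: WRITE b=13  (b history now [(3, 12), (7, 7), (8, 13)])
READ b @v4: history=[(3, 12), (7, 7), (8, 13)] -> pick v3 -> 12
v9: WRITE b=13  (b history now [(3, 12), (7, 7), (8, 13), (9, 13)])
v10: WRITE a=2  (a history now [(1, 6), (2, 1), (4, 8), (5, 14), (6, 9), (10, 2)])
v11: WRITE c=14  (c history now [(11, 14)])
READ a @v10: history=[(1, 6), (2, 1), (4, 8), (5, 14), (6, 9), (10, 2)] -> pick v10 -> 2
READ b @v11: history=[(3, 12), (7, 7), (8, 13), (9, 13)] -> pick v9 -> 13
v12: WRITE b=12  (b history now [(3, 12), (7, 7), (8, 13), (9, 13), (12, 12)])
v13: WRITE c=2  (c history now [(11, 14), (13, 2)])
v14: WRITE b=0  (b history now [(3, 12), (7, 7), (8, 13), (9, 13), (12, 12), (14, 0)])
v15: WRITE b=8  (b history now [(3, 12), (7, 7), (8, 13), (9, 13), (12, 12), (14, 0), (15, 8)])
v16: WRITE a=12  (a history now [(1, 6), (2, 1), (4, 8), (5, 14), (6, 9), (10, 2), (16, 12)])
v17: WRITE b=9  (b history now [(3, 12), (7, 7), (8, 13), (9, 13), (12, 12), (14, 0), (15, 8), (17, 9)])

Answer: NONE
NONE
12
2
13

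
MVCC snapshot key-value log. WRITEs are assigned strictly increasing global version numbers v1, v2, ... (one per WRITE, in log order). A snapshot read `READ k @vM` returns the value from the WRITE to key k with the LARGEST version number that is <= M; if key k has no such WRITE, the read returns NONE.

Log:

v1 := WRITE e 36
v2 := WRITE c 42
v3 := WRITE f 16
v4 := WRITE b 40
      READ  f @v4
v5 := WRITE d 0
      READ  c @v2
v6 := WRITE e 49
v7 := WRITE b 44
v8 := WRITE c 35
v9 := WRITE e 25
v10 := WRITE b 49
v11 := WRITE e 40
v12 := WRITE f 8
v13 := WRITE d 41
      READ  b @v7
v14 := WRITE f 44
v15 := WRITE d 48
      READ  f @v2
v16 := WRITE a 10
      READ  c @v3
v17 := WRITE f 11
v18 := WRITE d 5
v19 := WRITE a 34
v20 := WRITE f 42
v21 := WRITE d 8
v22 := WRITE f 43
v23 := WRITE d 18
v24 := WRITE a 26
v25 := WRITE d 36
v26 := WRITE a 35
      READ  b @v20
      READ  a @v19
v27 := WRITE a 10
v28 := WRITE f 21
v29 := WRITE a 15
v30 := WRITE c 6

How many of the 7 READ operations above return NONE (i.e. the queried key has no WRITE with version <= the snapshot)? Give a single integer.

Answer: 1

Derivation:
v1: WRITE e=36  (e history now [(1, 36)])
v2: WRITE c=42  (c history now [(2, 42)])
v3: WRITE f=16  (f history now [(3, 16)])
v4: WRITE b=40  (b history now [(4, 40)])
READ f @v4: history=[(3, 16)] -> pick v3 -> 16
v5: WRITE d=0  (d history now [(5, 0)])
READ c @v2: history=[(2, 42)] -> pick v2 -> 42
v6: WRITE e=49  (e history now [(1, 36), (6, 49)])
v7: WRITE b=44  (b history now [(4, 40), (7, 44)])
v8: WRITE c=35  (c history now [(2, 42), (8, 35)])
v9: WRITE e=25  (e history now [(1, 36), (6, 49), (9, 25)])
v10: WRITE b=49  (b history now [(4, 40), (7, 44), (10, 49)])
v11: WRITE e=40  (e history now [(1, 36), (6, 49), (9, 25), (11, 40)])
v12: WRITE f=8  (f history now [(3, 16), (12, 8)])
v13: WRITE d=41  (d history now [(5, 0), (13, 41)])
READ b @v7: history=[(4, 40), (7, 44), (10, 49)] -> pick v7 -> 44
v14: WRITE f=44  (f history now [(3, 16), (12, 8), (14, 44)])
v15: WRITE d=48  (d history now [(5, 0), (13, 41), (15, 48)])
READ f @v2: history=[(3, 16), (12, 8), (14, 44)] -> no version <= 2 -> NONE
v16: WRITE a=10  (a history now [(16, 10)])
READ c @v3: history=[(2, 42), (8, 35)] -> pick v2 -> 42
v17: WRITE f=11  (f history now [(3, 16), (12, 8), (14, 44), (17, 11)])
v18: WRITE d=5  (d history now [(5, 0), (13, 41), (15, 48), (18, 5)])
v19: WRITE a=34  (a history now [(16, 10), (19, 34)])
v20: WRITE f=42  (f history now [(3, 16), (12, 8), (14, 44), (17, 11), (20, 42)])
v21: WRITE d=8  (d history now [(5, 0), (13, 41), (15, 48), (18, 5), (21, 8)])
v22: WRITE f=43  (f history now [(3, 16), (12, 8), (14, 44), (17, 11), (20, 42), (22, 43)])
v23: WRITE d=18  (d history now [(5, 0), (13, 41), (15, 48), (18, 5), (21, 8), (23, 18)])
v24: WRITE a=26  (a history now [(16, 10), (19, 34), (24, 26)])
v25: WRITE d=36  (d history now [(5, 0), (13, 41), (15, 48), (18, 5), (21, 8), (23, 18), (25, 36)])
v26: WRITE a=35  (a history now [(16, 10), (19, 34), (24, 26), (26, 35)])
READ b @v20: history=[(4, 40), (7, 44), (10, 49)] -> pick v10 -> 49
READ a @v19: history=[(16, 10), (19, 34), (24, 26), (26, 35)] -> pick v19 -> 34
v27: WRITE a=10  (a history now [(16, 10), (19, 34), (24, 26), (26, 35), (27, 10)])
v28: WRITE f=21  (f history now [(3, 16), (12, 8), (14, 44), (17, 11), (20, 42), (22, 43), (28, 21)])
v29: WRITE a=15  (a history now [(16, 10), (19, 34), (24, 26), (26, 35), (27, 10), (29, 15)])
v30: WRITE c=6  (c history now [(2, 42), (8, 35), (30, 6)])
Read results in order: ['16', '42', '44', 'NONE', '42', '49', '34']
NONE count = 1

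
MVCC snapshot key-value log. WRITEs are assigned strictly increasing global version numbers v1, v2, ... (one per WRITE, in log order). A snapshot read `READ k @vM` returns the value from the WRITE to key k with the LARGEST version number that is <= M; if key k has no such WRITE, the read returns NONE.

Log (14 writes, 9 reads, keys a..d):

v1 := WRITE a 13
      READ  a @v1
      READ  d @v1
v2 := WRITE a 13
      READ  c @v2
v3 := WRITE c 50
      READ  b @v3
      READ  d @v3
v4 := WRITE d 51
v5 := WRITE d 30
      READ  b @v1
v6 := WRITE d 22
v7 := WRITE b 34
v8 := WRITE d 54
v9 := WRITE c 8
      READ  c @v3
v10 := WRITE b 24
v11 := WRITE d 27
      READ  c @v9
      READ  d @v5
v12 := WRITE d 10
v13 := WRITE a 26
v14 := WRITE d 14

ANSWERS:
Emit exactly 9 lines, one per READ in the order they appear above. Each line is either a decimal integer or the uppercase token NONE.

v1: WRITE a=13  (a history now [(1, 13)])
READ a @v1: history=[(1, 13)] -> pick v1 -> 13
READ d @v1: history=[] -> no version <= 1 -> NONE
v2: WRITE a=13  (a history now [(1, 13), (2, 13)])
READ c @v2: history=[] -> no version <= 2 -> NONE
v3: WRITE c=50  (c history now [(3, 50)])
READ b @v3: history=[] -> no version <= 3 -> NONE
READ d @v3: history=[] -> no version <= 3 -> NONE
v4: WRITE d=51  (d history now [(4, 51)])
v5: WRITE d=30  (d history now [(4, 51), (5, 30)])
READ b @v1: history=[] -> no version <= 1 -> NONE
v6: WRITE d=22  (d history now [(4, 51), (5, 30), (6, 22)])
v7: WRITE b=34  (b history now [(7, 34)])
v8: WRITE d=54  (d history now [(4, 51), (5, 30), (6, 22), (8, 54)])
v9: WRITE c=8  (c history now [(3, 50), (9, 8)])
READ c @v3: history=[(3, 50), (9, 8)] -> pick v3 -> 50
v10: WRITE b=24  (b history now [(7, 34), (10, 24)])
v11: WRITE d=27  (d history now [(4, 51), (5, 30), (6, 22), (8, 54), (11, 27)])
READ c @v9: history=[(3, 50), (9, 8)] -> pick v9 -> 8
READ d @v5: history=[(4, 51), (5, 30), (6, 22), (8, 54), (11, 27)] -> pick v5 -> 30
v12: WRITE d=10  (d history now [(4, 51), (5, 30), (6, 22), (8, 54), (11, 27), (12, 10)])
v13: WRITE a=26  (a history now [(1, 13), (2, 13), (13, 26)])
v14: WRITE d=14  (d history now [(4, 51), (5, 30), (6, 22), (8, 54), (11, 27), (12, 10), (14, 14)])

Answer: 13
NONE
NONE
NONE
NONE
NONE
50
8
30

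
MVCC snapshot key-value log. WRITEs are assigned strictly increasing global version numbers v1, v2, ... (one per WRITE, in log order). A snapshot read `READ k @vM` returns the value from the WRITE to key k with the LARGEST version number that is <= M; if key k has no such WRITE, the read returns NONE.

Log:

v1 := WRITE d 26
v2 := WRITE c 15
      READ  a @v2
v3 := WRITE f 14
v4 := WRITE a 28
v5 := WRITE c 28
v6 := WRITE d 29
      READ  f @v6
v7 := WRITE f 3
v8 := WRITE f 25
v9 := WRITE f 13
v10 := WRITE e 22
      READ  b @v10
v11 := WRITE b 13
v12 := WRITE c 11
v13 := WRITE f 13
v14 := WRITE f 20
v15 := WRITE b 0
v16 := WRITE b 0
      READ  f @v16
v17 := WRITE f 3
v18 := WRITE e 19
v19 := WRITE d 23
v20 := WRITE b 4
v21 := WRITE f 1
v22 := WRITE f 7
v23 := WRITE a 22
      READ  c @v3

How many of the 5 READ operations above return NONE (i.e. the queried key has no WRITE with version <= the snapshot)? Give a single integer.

v1: WRITE d=26  (d history now [(1, 26)])
v2: WRITE c=15  (c history now [(2, 15)])
READ a @v2: history=[] -> no version <= 2 -> NONE
v3: WRITE f=14  (f history now [(3, 14)])
v4: WRITE a=28  (a history now [(4, 28)])
v5: WRITE c=28  (c history now [(2, 15), (5, 28)])
v6: WRITE d=29  (d history now [(1, 26), (6, 29)])
READ f @v6: history=[(3, 14)] -> pick v3 -> 14
v7: WRITE f=3  (f history now [(3, 14), (7, 3)])
v8: WRITE f=25  (f history now [(3, 14), (7, 3), (8, 25)])
v9: WRITE f=13  (f history now [(3, 14), (7, 3), (8, 25), (9, 13)])
v10: WRITE e=22  (e history now [(10, 22)])
READ b @v10: history=[] -> no version <= 10 -> NONE
v11: WRITE b=13  (b history now [(11, 13)])
v12: WRITE c=11  (c history now [(2, 15), (5, 28), (12, 11)])
v13: WRITE f=13  (f history now [(3, 14), (7, 3), (8, 25), (9, 13), (13, 13)])
v14: WRITE f=20  (f history now [(3, 14), (7, 3), (8, 25), (9, 13), (13, 13), (14, 20)])
v15: WRITE b=0  (b history now [(11, 13), (15, 0)])
v16: WRITE b=0  (b history now [(11, 13), (15, 0), (16, 0)])
READ f @v16: history=[(3, 14), (7, 3), (8, 25), (9, 13), (13, 13), (14, 20)] -> pick v14 -> 20
v17: WRITE f=3  (f history now [(3, 14), (7, 3), (8, 25), (9, 13), (13, 13), (14, 20), (17, 3)])
v18: WRITE e=19  (e history now [(10, 22), (18, 19)])
v19: WRITE d=23  (d history now [(1, 26), (6, 29), (19, 23)])
v20: WRITE b=4  (b history now [(11, 13), (15, 0), (16, 0), (20, 4)])
v21: WRITE f=1  (f history now [(3, 14), (7, 3), (8, 25), (9, 13), (13, 13), (14, 20), (17, 3), (21, 1)])
v22: WRITE f=7  (f history now [(3, 14), (7, 3), (8, 25), (9, 13), (13, 13), (14, 20), (17, 3), (21, 1), (22, 7)])
v23: WRITE a=22  (a history now [(4, 28), (23, 22)])
READ c @v3: history=[(2, 15), (5, 28), (12, 11)] -> pick v2 -> 15
Read results in order: ['NONE', '14', 'NONE', '20', '15']
NONE count = 2

Answer: 2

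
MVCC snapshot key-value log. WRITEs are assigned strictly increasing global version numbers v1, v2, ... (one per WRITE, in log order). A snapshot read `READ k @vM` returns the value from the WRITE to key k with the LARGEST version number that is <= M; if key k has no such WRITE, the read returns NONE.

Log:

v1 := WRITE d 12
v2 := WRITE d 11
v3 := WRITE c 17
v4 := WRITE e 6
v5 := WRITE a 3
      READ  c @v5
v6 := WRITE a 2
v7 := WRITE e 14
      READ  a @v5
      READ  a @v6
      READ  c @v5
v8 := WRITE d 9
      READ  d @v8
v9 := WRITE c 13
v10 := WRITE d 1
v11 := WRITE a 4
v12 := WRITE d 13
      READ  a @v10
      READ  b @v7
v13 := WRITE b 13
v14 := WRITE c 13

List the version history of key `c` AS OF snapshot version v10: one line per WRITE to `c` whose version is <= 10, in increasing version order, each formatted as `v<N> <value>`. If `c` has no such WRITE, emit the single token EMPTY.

Scan writes for key=c with version <= 10:
  v1 WRITE d 12 -> skip
  v2 WRITE d 11 -> skip
  v3 WRITE c 17 -> keep
  v4 WRITE e 6 -> skip
  v5 WRITE a 3 -> skip
  v6 WRITE a 2 -> skip
  v7 WRITE e 14 -> skip
  v8 WRITE d 9 -> skip
  v9 WRITE c 13 -> keep
  v10 WRITE d 1 -> skip
  v11 WRITE a 4 -> skip
  v12 WRITE d 13 -> skip
  v13 WRITE b 13 -> skip
  v14 WRITE c 13 -> drop (> snap)
Collected: [(3, 17), (9, 13)]

Answer: v3 17
v9 13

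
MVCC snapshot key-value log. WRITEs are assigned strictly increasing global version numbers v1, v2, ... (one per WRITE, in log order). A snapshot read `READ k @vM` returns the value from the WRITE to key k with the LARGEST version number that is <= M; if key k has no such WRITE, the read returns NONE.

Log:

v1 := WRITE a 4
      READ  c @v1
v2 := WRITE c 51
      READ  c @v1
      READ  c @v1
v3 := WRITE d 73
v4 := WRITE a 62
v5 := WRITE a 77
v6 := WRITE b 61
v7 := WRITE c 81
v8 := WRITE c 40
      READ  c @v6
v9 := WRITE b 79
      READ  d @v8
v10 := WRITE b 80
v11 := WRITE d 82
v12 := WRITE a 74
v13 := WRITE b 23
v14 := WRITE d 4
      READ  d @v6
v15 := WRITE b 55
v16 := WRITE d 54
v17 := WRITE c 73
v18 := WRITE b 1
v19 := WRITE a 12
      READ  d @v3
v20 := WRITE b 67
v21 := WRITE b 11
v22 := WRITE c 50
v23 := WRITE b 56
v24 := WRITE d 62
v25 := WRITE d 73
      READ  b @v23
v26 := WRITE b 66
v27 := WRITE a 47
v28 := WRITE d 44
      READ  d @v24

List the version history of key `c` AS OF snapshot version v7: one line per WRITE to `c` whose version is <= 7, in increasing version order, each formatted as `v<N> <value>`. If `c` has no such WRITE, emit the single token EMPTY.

Answer: v2 51
v7 81

Derivation:
Scan writes for key=c with version <= 7:
  v1 WRITE a 4 -> skip
  v2 WRITE c 51 -> keep
  v3 WRITE d 73 -> skip
  v4 WRITE a 62 -> skip
  v5 WRITE a 77 -> skip
  v6 WRITE b 61 -> skip
  v7 WRITE c 81 -> keep
  v8 WRITE c 40 -> drop (> snap)
  v9 WRITE b 79 -> skip
  v10 WRITE b 80 -> skip
  v11 WRITE d 82 -> skip
  v12 WRITE a 74 -> skip
  v13 WRITE b 23 -> skip
  v14 WRITE d 4 -> skip
  v15 WRITE b 55 -> skip
  v16 WRITE d 54 -> skip
  v17 WRITE c 73 -> drop (> snap)
  v18 WRITE b 1 -> skip
  v19 WRITE a 12 -> skip
  v20 WRITE b 67 -> skip
  v21 WRITE b 11 -> skip
  v22 WRITE c 50 -> drop (> snap)
  v23 WRITE b 56 -> skip
  v24 WRITE d 62 -> skip
  v25 WRITE d 73 -> skip
  v26 WRITE b 66 -> skip
  v27 WRITE a 47 -> skip
  v28 WRITE d 44 -> skip
Collected: [(2, 51), (7, 81)]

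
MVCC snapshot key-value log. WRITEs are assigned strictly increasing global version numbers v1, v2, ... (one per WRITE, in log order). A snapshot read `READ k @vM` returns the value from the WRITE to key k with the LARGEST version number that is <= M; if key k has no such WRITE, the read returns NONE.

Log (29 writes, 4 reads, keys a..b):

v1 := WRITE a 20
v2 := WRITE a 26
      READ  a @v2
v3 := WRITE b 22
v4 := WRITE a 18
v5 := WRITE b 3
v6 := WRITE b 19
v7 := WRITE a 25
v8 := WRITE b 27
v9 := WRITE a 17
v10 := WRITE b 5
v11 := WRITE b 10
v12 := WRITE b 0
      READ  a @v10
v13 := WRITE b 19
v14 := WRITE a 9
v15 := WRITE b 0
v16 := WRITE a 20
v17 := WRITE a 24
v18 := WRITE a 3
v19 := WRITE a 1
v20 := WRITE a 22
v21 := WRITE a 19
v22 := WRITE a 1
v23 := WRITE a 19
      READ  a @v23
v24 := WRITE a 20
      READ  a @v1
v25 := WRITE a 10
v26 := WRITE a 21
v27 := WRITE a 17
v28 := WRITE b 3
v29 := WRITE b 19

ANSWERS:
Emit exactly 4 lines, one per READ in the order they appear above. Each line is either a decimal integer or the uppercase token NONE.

Answer: 26
17
19
20

Derivation:
v1: WRITE a=20  (a history now [(1, 20)])
v2: WRITE a=26  (a history now [(1, 20), (2, 26)])
READ a @v2: history=[(1, 20), (2, 26)] -> pick v2 -> 26
v3: WRITE b=22  (b history now [(3, 22)])
v4: WRITE a=18  (a history now [(1, 20), (2, 26), (4, 18)])
v5: WRITE b=3  (b history now [(3, 22), (5, 3)])
v6: WRITE b=19  (b history now [(3, 22), (5, 3), (6, 19)])
v7: WRITE a=25  (a history now [(1, 20), (2, 26), (4, 18), (7, 25)])
v8: WRITE b=27  (b history now [(3, 22), (5, 3), (6, 19), (8, 27)])
v9: WRITE a=17  (a history now [(1, 20), (2, 26), (4, 18), (7, 25), (9, 17)])
v10: WRITE b=5  (b history now [(3, 22), (5, 3), (6, 19), (8, 27), (10, 5)])
v11: WRITE b=10  (b history now [(3, 22), (5, 3), (6, 19), (8, 27), (10, 5), (11, 10)])
v12: WRITE b=0  (b history now [(3, 22), (5, 3), (6, 19), (8, 27), (10, 5), (11, 10), (12, 0)])
READ a @v10: history=[(1, 20), (2, 26), (4, 18), (7, 25), (9, 17)] -> pick v9 -> 17
v13: WRITE b=19  (b history now [(3, 22), (5, 3), (6, 19), (8, 27), (10, 5), (11, 10), (12, 0), (13, 19)])
v14: WRITE a=9  (a history now [(1, 20), (2, 26), (4, 18), (7, 25), (9, 17), (14, 9)])
v15: WRITE b=0  (b history now [(3, 22), (5, 3), (6, 19), (8, 27), (10, 5), (11, 10), (12, 0), (13, 19), (15, 0)])
v16: WRITE a=20  (a history now [(1, 20), (2, 26), (4, 18), (7, 25), (9, 17), (14, 9), (16, 20)])
v17: WRITE a=24  (a history now [(1, 20), (2, 26), (4, 18), (7, 25), (9, 17), (14, 9), (16, 20), (17, 24)])
v18: WRITE a=3  (a history now [(1, 20), (2, 26), (4, 18), (7, 25), (9, 17), (14, 9), (16, 20), (17, 24), (18, 3)])
v19: WRITE a=1  (a history now [(1, 20), (2, 26), (4, 18), (7, 25), (9, 17), (14, 9), (16, 20), (17, 24), (18, 3), (19, 1)])
v20: WRITE a=22  (a history now [(1, 20), (2, 26), (4, 18), (7, 25), (9, 17), (14, 9), (16, 20), (17, 24), (18, 3), (19, 1), (20, 22)])
v21: WRITE a=19  (a history now [(1, 20), (2, 26), (4, 18), (7, 25), (9, 17), (14, 9), (16, 20), (17, 24), (18, 3), (19, 1), (20, 22), (21, 19)])
v22: WRITE a=1  (a history now [(1, 20), (2, 26), (4, 18), (7, 25), (9, 17), (14, 9), (16, 20), (17, 24), (18, 3), (19, 1), (20, 22), (21, 19), (22, 1)])
v23: WRITE a=19  (a history now [(1, 20), (2, 26), (4, 18), (7, 25), (9, 17), (14, 9), (16, 20), (17, 24), (18, 3), (19, 1), (20, 22), (21, 19), (22, 1), (23, 19)])
READ a @v23: history=[(1, 20), (2, 26), (4, 18), (7, 25), (9, 17), (14, 9), (16, 20), (17, 24), (18, 3), (19, 1), (20, 22), (21, 19), (22, 1), (23, 19)] -> pick v23 -> 19
v24: WRITE a=20  (a history now [(1, 20), (2, 26), (4, 18), (7, 25), (9, 17), (14, 9), (16, 20), (17, 24), (18, 3), (19, 1), (20, 22), (21, 19), (22, 1), (23, 19), (24, 20)])
READ a @v1: history=[(1, 20), (2, 26), (4, 18), (7, 25), (9, 17), (14, 9), (16, 20), (17, 24), (18, 3), (19, 1), (20, 22), (21, 19), (22, 1), (23, 19), (24, 20)] -> pick v1 -> 20
v25: WRITE a=10  (a history now [(1, 20), (2, 26), (4, 18), (7, 25), (9, 17), (14, 9), (16, 20), (17, 24), (18, 3), (19, 1), (20, 22), (21, 19), (22, 1), (23, 19), (24, 20), (25, 10)])
v26: WRITE a=21  (a history now [(1, 20), (2, 26), (4, 18), (7, 25), (9, 17), (14, 9), (16, 20), (17, 24), (18, 3), (19, 1), (20, 22), (21, 19), (22, 1), (23, 19), (24, 20), (25, 10), (26, 21)])
v27: WRITE a=17  (a history now [(1, 20), (2, 26), (4, 18), (7, 25), (9, 17), (14, 9), (16, 20), (17, 24), (18, 3), (19, 1), (20, 22), (21, 19), (22, 1), (23, 19), (24, 20), (25, 10), (26, 21), (27, 17)])
v28: WRITE b=3  (b history now [(3, 22), (5, 3), (6, 19), (8, 27), (10, 5), (11, 10), (12, 0), (13, 19), (15, 0), (28, 3)])
v29: WRITE b=19  (b history now [(3, 22), (5, 3), (6, 19), (8, 27), (10, 5), (11, 10), (12, 0), (13, 19), (15, 0), (28, 3), (29, 19)])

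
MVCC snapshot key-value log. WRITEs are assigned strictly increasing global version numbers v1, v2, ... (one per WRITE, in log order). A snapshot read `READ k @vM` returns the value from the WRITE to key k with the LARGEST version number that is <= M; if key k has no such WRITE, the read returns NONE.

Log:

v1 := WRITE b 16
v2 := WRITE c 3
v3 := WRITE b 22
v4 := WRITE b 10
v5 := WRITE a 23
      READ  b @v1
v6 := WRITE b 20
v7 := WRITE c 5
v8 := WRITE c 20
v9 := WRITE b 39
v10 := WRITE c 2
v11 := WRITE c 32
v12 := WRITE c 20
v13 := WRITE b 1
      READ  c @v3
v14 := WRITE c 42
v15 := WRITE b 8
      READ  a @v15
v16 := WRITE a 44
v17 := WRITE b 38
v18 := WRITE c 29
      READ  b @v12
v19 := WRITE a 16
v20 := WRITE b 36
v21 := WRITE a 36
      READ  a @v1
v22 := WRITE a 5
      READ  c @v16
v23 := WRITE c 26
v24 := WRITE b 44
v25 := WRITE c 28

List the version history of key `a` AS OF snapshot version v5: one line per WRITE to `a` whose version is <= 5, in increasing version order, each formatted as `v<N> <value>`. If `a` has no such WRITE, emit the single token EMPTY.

Answer: v5 23

Derivation:
Scan writes for key=a with version <= 5:
  v1 WRITE b 16 -> skip
  v2 WRITE c 3 -> skip
  v3 WRITE b 22 -> skip
  v4 WRITE b 10 -> skip
  v5 WRITE a 23 -> keep
  v6 WRITE b 20 -> skip
  v7 WRITE c 5 -> skip
  v8 WRITE c 20 -> skip
  v9 WRITE b 39 -> skip
  v10 WRITE c 2 -> skip
  v11 WRITE c 32 -> skip
  v12 WRITE c 20 -> skip
  v13 WRITE b 1 -> skip
  v14 WRITE c 42 -> skip
  v15 WRITE b 8 -> skip
  v16 WRITE a 44 -> drop (> snap)
  v17 WRITE b 38 -> skip
  v18 WRITE c 29 -> skip
  v19 WRITE a 16 -> drop (> snap)
  v20 WRITE b 36 -> skip
  v21 WRITE a 36 -> drop (> snap)
  v22 WRITE a 5 -> drop (> snap)
  v23 WRITE c 26 -> skip
  v24 WRITE b 44 -> skip
  v25 WRITE c 28 -> skip
Collected: [(5, 23)]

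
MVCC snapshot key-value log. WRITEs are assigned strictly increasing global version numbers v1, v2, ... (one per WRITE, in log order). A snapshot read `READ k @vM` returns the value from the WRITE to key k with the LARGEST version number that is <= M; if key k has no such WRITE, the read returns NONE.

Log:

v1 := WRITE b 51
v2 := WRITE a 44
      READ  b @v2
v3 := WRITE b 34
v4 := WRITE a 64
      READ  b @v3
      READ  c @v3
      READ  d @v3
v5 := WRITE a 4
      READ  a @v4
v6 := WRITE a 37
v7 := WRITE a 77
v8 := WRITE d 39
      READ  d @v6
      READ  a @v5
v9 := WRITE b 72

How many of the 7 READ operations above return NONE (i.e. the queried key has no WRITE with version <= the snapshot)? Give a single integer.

v1: WRITE b=51  (b history now [(1, 51)])
v2: WRITE a=44  (a history now [(2, 44)])
READ b @v2: history=[(1, 51)] -> pick v1 -> 51
v3: WRITE b=34  (b history now [(1, 51), (3, 34)])
v4: WRITE a=64  (a history now [(2, 44), (4, 64)])
READ b @v3: history=[(1, 51), (3, 34)] -> pick v3 -> 34
READ c @v3: history=[] -> no version <= 3 -> NONE
READ d @v3: history=[] -> no version <= 3 -> NONE
v5: WRITE a=4  (a history now [(2, 44), (4, 64), (5, 4)])
READ a @v4: history=[(2, 44), (4, 64), (5, 4)] -> pick v4 -> 64
v6: WRITE a=37  (a history now [(2, 44), (4, 64), (5, 4), (6, 37)])
v7: WRITE a=77  (a history now [(2, 44), (4, 64), (5, 4), (6, 37), (7, 77)])
v8: WRITE d=39  (d history now [(8, 39)])
READ d @v6: history=[(8, 39)] -> no version <= 6 -> NONE
READ a @v5: history=[(2, 44), (4, 64), (5, 4), (6, 37), (7, 77)] -> pick v5 -> 4
v9: WRITE b=72  (b history now [(1, 51), (3, 34), (9, 72)])
Read results in order: ['51', '34', 'NONE', 'NONE', '64', 'NONE', '4']
NONE count = 3

Answer: 3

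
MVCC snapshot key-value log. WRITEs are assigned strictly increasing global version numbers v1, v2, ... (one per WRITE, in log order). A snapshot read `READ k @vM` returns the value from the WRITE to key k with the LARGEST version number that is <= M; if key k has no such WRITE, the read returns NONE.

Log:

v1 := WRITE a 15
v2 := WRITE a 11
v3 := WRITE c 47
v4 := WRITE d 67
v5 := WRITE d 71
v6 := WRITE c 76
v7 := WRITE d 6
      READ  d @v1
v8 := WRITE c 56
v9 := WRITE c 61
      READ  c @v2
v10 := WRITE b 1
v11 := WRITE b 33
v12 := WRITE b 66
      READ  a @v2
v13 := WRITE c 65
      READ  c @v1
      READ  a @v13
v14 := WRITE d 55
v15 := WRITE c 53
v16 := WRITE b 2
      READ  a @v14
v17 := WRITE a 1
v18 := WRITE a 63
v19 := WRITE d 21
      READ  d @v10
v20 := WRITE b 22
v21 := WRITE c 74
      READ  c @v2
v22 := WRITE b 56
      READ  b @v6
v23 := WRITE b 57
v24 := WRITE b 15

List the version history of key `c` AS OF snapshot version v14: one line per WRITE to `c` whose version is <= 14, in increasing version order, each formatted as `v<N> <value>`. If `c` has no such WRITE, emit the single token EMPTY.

Scan writes for key=c with version <= 14:
  v1 WRITE a 15 -> skip
  v2 WRITE a 11 -> skip
  v3 WRITE c 47 -> keep
  v4 WRITE d 67 -> skip
  v5 WRITE d 71 -> skip
  v6 WRITE c 76 -> keep
  v7 WRITE d 6 -> skip
  v8 WRITE c 56 -> keep
  v9 WRITE c 61 -> keep
  v10 WRITE b 1 -> skip
  v11 WRITE b 33 -> skip
  v12 WRITE b 66 -> skip
  v13 WRITE c 65 -> keep
  v14 WRITE d 55 -> skip
  v15 WRITE c 53 -> drop (> snap)
  v16 WRITE b 2 -> skip
  v17 WRITE a 1 -> skip
  v18 WRITE a 63 -> skip
  v19 WRITE d 21 -> skip
  v20 WRITE b 22 -> skip
  v21 WRITE c 74 -> drop (> snap)
  v22 WRITE b 56 -> skip
  v23 WRITE b 57 -> skip
  v24 WRITE b 15 -> skip
Collected: [(3, 47), (6, 76), (8, 56), (9, 61), (13, 65)]

Answer: v3 47
v6 76
v8 56
v9 61
v13 65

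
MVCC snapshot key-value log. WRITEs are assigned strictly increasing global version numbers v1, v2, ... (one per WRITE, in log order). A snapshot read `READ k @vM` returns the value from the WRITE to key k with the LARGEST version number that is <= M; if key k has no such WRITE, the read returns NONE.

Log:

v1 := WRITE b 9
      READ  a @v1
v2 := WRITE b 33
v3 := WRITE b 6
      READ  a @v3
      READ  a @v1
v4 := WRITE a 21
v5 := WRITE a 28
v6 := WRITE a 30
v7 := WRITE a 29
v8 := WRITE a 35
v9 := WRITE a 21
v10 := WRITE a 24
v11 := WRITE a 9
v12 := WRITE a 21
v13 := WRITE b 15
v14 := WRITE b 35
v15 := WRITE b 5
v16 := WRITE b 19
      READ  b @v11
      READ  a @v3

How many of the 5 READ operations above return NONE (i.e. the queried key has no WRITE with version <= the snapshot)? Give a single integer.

Answer: 4

Derivation:
v1: WRITE b=9  (b history now [(1, 9)])
READ a @v1: history=[] -> no version <= 1 -> NONE
v2: WRITE b=33  (b history now [(1, 9), (2, 33)])
v3: WRITE b=6  (b history now [(1, 9), (2, 33), (3, 6)])
READ a @v3: history=[] -> no version <= 3 -> NONE
READ a @v1: history=[] -> no version <= 1 -> NONE
v4: WRITE a=21  (a history now [(4, 21)])
v5: WRITE a=28  (a history now [(4, 21), (5, 28)])
v6: WRITE a=30  (a history now [(4, 21), (5, 28), (6, 30)])
v7: WRITE a=29  (a history now [(4, 21), (5, 28), (6, 30), (7, 29)])
v8: WRITE a=35  (a history now [(4, 21), (5, 28), (6, 30), (7, 29), (8, 35)])
v9: WRITE a=21  (a history now [(4, 21), (5, 28), (6, 30), (7, 29), (8, 35), (9, 21)])
v10: WRITE a=24  (a history now [(4, 21), (5, 28), (6, 30), (7, 29), (8, 35), (9, 21), (10, 24)])
v11: WRITE a=9  (a history now [(4, 21), (5, 28), (6, 30), (7, 29), (8, 35), (9, 21), (10, 24), (11, 9)])
v12: WRITE a=21  (a history now [(4, 21), (5, 28), (6, 30), (7, 29), (8, 35), (9, 21), (10, 24), (11, 9), (12, 21)])
v13: WRITE b=15  (b history now [(1, 9), (2, 33), (3, 6), (13, 15)])
v14: WRITE b=35  (b history now [(1, 9), (2, 33), (3, 6), (13, 15), (14, 35)])
v15: WRITE b=5  (b history now [(1, 9), (2, 33), (3, 6), (13, 15), (14, 35), (15, 5)])
v16: WRITE b=19  (b history now [(1, 9), (2, 33), (3, 6), (13, 15), (14, 35), (15, 5), (16, 19)])
READ b @v11: history=[(1, 9), (2, 33), (3, 6), (13, 15), (14, 35), (15, 5), (16, 19)] -> pick v3 -> 6
READ a @v3: history=[(4, 21), (5, 28), (6, 30), (7, 29), (8, 35), (9, 21), (10, 24), (11, 9), (12, 21)] -> no version <= 3 -> NONE
Read results in order: ['NONE', 'NONE', 'NONE', '6', 'NONE']
NONE count = 4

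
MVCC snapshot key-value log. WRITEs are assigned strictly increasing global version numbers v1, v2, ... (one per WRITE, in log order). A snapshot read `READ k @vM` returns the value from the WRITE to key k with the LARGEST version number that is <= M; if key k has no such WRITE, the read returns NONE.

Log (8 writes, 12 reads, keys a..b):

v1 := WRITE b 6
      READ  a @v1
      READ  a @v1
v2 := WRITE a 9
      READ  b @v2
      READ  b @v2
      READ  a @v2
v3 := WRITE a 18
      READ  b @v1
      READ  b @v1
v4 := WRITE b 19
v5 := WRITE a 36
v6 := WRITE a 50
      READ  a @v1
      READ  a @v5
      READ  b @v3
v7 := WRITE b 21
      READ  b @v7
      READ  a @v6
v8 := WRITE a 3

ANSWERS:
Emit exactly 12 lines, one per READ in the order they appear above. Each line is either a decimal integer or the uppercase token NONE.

Answer: NONE
NONE
6
6
9
6
6
NONE
36
6
21
50

Derivation:
v1: WRITE b=6  (b history now [(1, 6)])
READ a @v1: history=[] -> no version <= 1 -> NONE
READ a @v1: history=[] -> no version <= 1 -> NONE
v2: WRITE a=9  (a history now [(2, 9)])
READ b @v2: history=[(1, 6)] -> pick v1 -> 6
READ b @v2: history=[(1, 6)] -> pick v1 -> 6
READ a @v2: history=[(2, 9)] -> pick v2 -> 9
v3: WRITE a=18  (a history now [(2, 9), (3, 18)])
READ b @v1: history=[(1, 6)] -> pick v1 -> 6
READ b @v1: history=[(1, 6)] -> pick v1 -> 6
v4: WRITE b=19  (b history now [(1, 6), (4, 19)])
v5: WRITE a=36  (a history now [(2, 9), (3, 18), (5, 36)])
v6: WRITE a=50  (a history now [(2, 9), (3, 18), (5, 36), (6, 50)])
READ a @v1: history=[(2, 9), (3, 18), (5, 36), (6, 50)] -> no version <= 1 -> NONE
READ a @v5: history=[(2, 9), (3, 18), (5, 36), (6, 50)] -> pick v5 -> 36
READ b @v3: history=[(1, 6), (4, 19)] -> pick v1 -> 6
v7: WRITE b=21  (b history now [(1, 6), (4, 19), (7, 21)])
READ b @v7: history=[(1, 6), (4, 19), (7, 21)] -> pick v7 -> 21
READ a @v6: history=[(2, 9), (3, 18), (5, 36), (6, 50)] -> pick v6 -> 50
v8: WRITE a=3  (a history now [(2, 9), (3, 18), (5, 36), (6, 50), (8, 3)])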